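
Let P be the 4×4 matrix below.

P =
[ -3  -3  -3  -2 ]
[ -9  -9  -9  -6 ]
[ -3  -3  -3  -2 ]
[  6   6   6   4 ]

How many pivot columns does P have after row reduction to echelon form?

1

Row reduce to echelon form.
R2 ← R2 − (3)·R1: [0, 0, 0, 0]
R3 ← R3 − R1: [0, 0, 0, 0]
R4 ← R4 + (2)·R1: [0, 0, 0, 0]
Echelon form has 1 nonzero row, so rank(P) = 1.
Each nonzero row contributes one pivot column: 1 pivot columns.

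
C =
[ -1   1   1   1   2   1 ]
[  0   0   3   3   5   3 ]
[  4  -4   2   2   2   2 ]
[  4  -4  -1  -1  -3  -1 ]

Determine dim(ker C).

4

Row reduce to echelon form.
R3 ← R3 + (4)·R1: [0, 0, 6, 6, 10, 6]
R4 ← R4 + (4)·R1: [0, 0, 3, 3, 5, 3]
R3 ← R3 − (2)·R2: [0, 0, 0, 0, 0, 0]
R4 ← R4 − R2: [0, 0, 0, 0, 0, 0]
2 nonzero rows, so rank(C) = 2.
C has 6 columns; by rank–nullity, nullity = 6 − 2 = 4.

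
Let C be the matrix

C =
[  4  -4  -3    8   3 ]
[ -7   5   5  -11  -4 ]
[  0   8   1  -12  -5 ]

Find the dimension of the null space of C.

Row reduce to echelon form.
R2 ← R2 + (7/4)·R1: [0, -2, -1/4, 3, 5/4]
R3 ← R3 + (4)·R2: [0, 0, 0, 0, 0]
2 nonzero rows, so rank(C) = 2.
C has 5 columns; by rank–nullity, nullity = 5 − 2 = 3.

3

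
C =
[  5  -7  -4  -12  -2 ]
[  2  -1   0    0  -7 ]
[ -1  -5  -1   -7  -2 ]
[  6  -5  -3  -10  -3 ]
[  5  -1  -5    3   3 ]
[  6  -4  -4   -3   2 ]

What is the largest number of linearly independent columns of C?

5

Row reduce to echelon form.
R2 ← R2 − (2/5)·R1: [0, 9/5, 8/5, 24/5, -31/5]
R3 ← R3 + (1/5)·R1: [0, -32/5, -9/5, -47/5, -12/5]
R4 ← R4 − (6/5)·R1: [0, 17/5, 9/5, 22/5, -3/5]
R5 ← R5 − R1: [0, 6, -1, 15, 5]
R6 ← R6 − (6/5)·R1: [0, 22/5, 4/5, 57/5, 22/5]
R3 ← R3 + (32/9)·R2: [0, 0, 35/9, 23/3, -220/9]
R4 ← R4 − (17/9)·R2: [0, 0, -11/9, -14/3, 100/9]
R5 ← R5 − (10/3)·R2: [0, 0, -19/3, -1, 77/3]
R6 ← R6 − (22/9)·R2: [0, 0, -28/9, -1/3, 176/9]
R4 ← R4 + (11/35)·R3: [0, 0, 0, -79/35, 24/7]
R5 ← R5 + (57/35)·R3: [0, 0, 0, 402/35, -99/7]
R6 ← R6 + (4/5)·R3: [0, 0, 0, 29/5, 0]
R5 ← R5 + (402/79)·R4: [0, 0, 0, 0, 261/79]
R6 ← R6 + (203/79)·R4: [0, 0, 0, 0, 696/79]
R6 ← R6 − (8/3)·R5: [0, 0, 0, 0, 0]
Echelon form has 5 nonzero rows, so rank(C) = 5.
The rank gives the maximum number of linearly independent columns: 5.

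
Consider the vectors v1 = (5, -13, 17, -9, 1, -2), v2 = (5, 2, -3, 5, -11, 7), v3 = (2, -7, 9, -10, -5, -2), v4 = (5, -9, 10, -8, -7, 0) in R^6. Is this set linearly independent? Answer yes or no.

yes

Form the matrix with these vectors as rows and row reduce.
R2 ← R2 − R1: [0, 15, -20, 14, -12, 9]
R3 ← R3 − (2/5)·R1: [0, -9/5, 11/5, -32/5, -27/5, -6/5]
R4 ← R4 − R1: [0, 4, -7, 1, -8, 2]
R3 ← R3 + (3/25)·R2: [0, 0, -1/5, -118/25, -171/25, -3/25]
R4 ← R4 − (4/15)·R2: [0, 0, -5/3, -41/15, -24/5, -2/5]
R4 ← R4 − (25/3)·R3: [0, 0, 0, 183/5, 261/5, 3/5]
4 nonzero rows, so the 4 vectors span a space of dimension 4.
Since 4 = 4, the vectors are linearly independent.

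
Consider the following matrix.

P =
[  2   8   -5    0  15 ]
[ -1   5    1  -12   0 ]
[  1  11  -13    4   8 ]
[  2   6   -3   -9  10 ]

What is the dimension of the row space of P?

Row reduce to echelon form.
R2 ← R2 + (1/2)·R1: [0, 9, -3/2, -12, 15/2]
R3 ← R3 − (1/2)·R1: [0, 7, -21/2, 4, 1/2]
R4 ← R4 − R1: [0, -2, 2, -9, -5]
R3 ← R3 − (7/9)·R2: [0, 0, -28/3, 40/3, -16/3]
R4 ← R4 + (2/9)·R2: [0, 0, 5/3, -35/3, -10/3]
R4 ← R4 + (5/28)·R3: [0, 0, 0, -65/7, -30/7]
Echelon form has 4 nonzero rows, so rank(P) = 4.
The row space has dimension equal to the rank: 4.

4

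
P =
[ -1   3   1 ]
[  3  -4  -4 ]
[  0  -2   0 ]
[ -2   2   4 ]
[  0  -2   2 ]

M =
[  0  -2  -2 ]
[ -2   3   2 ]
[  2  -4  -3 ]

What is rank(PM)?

2

First compute PM:
[[ -4,   7,   5],
 [  0,  -2,  -2],
 [  4,  -6,  -4],
 [  4,  -6,  -4],
 [  8, -14, -10]]
Now row reduce the product.
R3 ← R3 + R1: [0, 1, 1]
R4 ← R4 + R1: [0, 1, 1]
R5 ← R5 + (2)·R1: [0, 0, 0]
R3 ← R3 + (1/2)·R2: [0, 0, 0]
R4 ← R4 + (1/2)·R2: [0, 0, 0]
2 nonzero rows, so rank(PM) = 2.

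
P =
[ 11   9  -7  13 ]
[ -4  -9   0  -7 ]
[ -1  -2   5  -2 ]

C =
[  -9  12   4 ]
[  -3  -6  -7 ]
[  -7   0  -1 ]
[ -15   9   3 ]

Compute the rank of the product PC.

3

First compute PC:
[[-272, 195,  27],
 [168, -57,  26],
 [ 10, -18,  -1]]
Now row reduce the product.
R2 ← R2 + (21/34)·R1: [0, 2157/34, 1451/34]
R3 ← R3 + (5/136)·R1: [0, -1473/136, -1/136]
R3 ← R3 + (491/2876)·R2: [0, 0, 20933/2876]
3 nonzero rows, so rank(PC) = 3.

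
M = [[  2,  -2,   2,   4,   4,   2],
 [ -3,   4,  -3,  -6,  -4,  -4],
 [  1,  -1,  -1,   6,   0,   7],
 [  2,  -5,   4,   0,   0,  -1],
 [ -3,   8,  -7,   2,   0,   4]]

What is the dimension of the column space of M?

3

Row reduce to echelon form.
R2 ← R2 + (3/2)·R1: [0, 1, 0, 0, 2, -1]
R3 ← R3 − (1/2)·R1: [0, 0, -2, 4, -2, 6]
R4 ← R4 − R1: [0, -3, 2, -4, -4, -3]
R5 ← R5 + (3/2)·R1: [0, 5, -4, 8, 6, 7]
R4 ← R4 + (3)·R2: [0, 0, 2, -4, 2, -6]
R5 ← R5 − (5)·R2: [0, 0, -4, 8, -4, 12]
R4 ← R4 + R3: [0, 0, 0, 0, 0, 0]
R5 ← R5 − (2)·R3: [0, 0, 0, 0, 0, 0]
Echelon form has 3 nonzero rows, so rank(M) = 3.
The column space has dimension equal to the rank: 3.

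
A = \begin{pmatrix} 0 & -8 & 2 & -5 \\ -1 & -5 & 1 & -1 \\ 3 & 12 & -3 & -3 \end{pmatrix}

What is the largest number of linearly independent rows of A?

3

Row reduce to echelon form.
Swap R1 ↔ R2
R3 ← R3 + (3)·R1: [0, -3, 0, -6]
R3 ← R3 − (3/8)·R2: [0, 0, -3/4, -33/8]
Echelon form has 3 nonzero rows, so rank(A) = 3.
The rank gives the maximum number of linearly independent rows: 3.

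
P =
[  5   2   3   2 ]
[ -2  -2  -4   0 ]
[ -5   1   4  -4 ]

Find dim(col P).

Row reduce to echelon form.
R2 ← R2 + (2/5)·R1: [0, -6/5, -14/5, 4/5]
R3 ← R3 + R1: [0, 3, 7, -2]
R3 ← R3 + (5/2)·R2: [0, 0, 0, 0]
Echelon form has 2 nonzero rows, so rank(P) = 2.
The column space has dimension equal to the rank: 2.

2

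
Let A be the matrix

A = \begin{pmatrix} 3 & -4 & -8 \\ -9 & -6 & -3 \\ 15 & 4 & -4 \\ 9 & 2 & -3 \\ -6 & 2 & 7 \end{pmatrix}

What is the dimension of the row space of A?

Row reduce to echelon form.
R2 ← R2 + (3)·R1: [0, -18, -27]
R3 ← R3 − (5)·R1: [0, 24, 36]
R4 ← R4 − (3)·R1: [0, 14, 21]
R5 ← R5 + (2)·R1: [0, -6, -9]
R3 ← R3 + (4/3)·R2: [0, 0, 0]
R4 ← R4 + (7/9)·R2: [0, 0, 0]
R5 ← R5 − (1/3)·R2: [0, 0, 0]
Echelon form has 2 nonzero rows, so rank(A) = 2.
The row space has dimension equal to the rank: 2.

2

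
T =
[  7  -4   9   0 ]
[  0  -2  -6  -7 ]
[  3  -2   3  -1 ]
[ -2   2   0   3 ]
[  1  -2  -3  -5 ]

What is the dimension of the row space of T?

Row reduce to echelon form.
R3 ← R3 − (3/7)·R1: [0, -2/7, -6/7, -1]
R4 ← R4 + (2/7)·R1: [0, 6/7, 18/7, 3]
R5 ← R5 − (1/7)·R1: [0, -10/7, -30/7, -5]
R3 ← R3 − (1/7)·R2: [0, 0, 0, 0]
R4 ← R4 + (3/7)·R2: [0, 0, 0, 0]
R5 ← R5 − (5/7)·R2: [0, 0, 0, 0]
Echelon form has 2 nonzero rows, so rank(T) = 2.
The row space has dimension equal to the rank: 2.

2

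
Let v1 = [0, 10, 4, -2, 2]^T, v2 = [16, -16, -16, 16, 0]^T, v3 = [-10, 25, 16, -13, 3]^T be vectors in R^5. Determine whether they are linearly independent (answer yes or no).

Form the matrix with these vectors as rows and row reduce.
Swap R1 ↔ R2
R3 ← R3 + (5/8)·R1: [0, 15, 6, -3, 3]
R3 ← R3 − (3/2)·R2: [0, 0, 0, 0, 0]
2 nonzero rows, so the 3 vectors span a space of dimension 2.
Since 2 < 3, the vectors are linearly dependent.

no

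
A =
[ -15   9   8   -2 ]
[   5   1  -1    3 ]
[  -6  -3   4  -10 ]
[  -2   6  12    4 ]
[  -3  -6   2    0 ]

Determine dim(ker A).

Row reduce to echelon form.
R2 ← R2 + (1/3)·R1: [0, 4, 5/3, 7/3]
R3 ← R3 − (2/5)·R1: [0, -33/5, 4/5, -46/5]
R4 ← R4 − (2/15)·R1: [0, 24/5, 164/15, 64/15]
R5 ← R5 − (1/5)·R1: [0, -39/5, 2/5, 2/5]
R3 ← R3 + (33/20)·R2: [0, 0, 71/20, -107/20]
R4 ← R4 − (6/5)·R2: [0, 0, 134/15, 22/15]
R5 ← R5 + (39/20)·R2: [0, 0, 73/20, 99/20]
R4 ← R4 − (536/213)·R3: [0, 0, 0, 1060/71]
R5 ← R5 − (73/71)·R3: [0, 0, 0, 742/71]
R5 ← R5 − (7/10)·R4: [0, 0, 0, 0]
4 nonzero rows, so rank(A) = 4.
A has 4 columns; by rank–nullity, nullity = 4 − 4 = 0.

0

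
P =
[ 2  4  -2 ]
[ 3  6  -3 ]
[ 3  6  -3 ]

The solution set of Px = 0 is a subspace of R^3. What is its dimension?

2

Row reduce to echelon form.
R2 ← R2 − (3/2)·R1: [0, 0, 0]
R3 ← R3 − (3/2)·R1: [0, 0, 0]
1 nonzero row, so rank(P) = 1.
P has 3 columns; by rank–nullity, nullity = 3 − 1 = 2.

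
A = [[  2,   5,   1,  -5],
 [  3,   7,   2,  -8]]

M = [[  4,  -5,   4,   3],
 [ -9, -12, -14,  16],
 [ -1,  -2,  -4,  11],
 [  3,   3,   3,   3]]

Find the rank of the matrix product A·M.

2

First compute AM:
[[-53, -87, -81,  82],
 [-77, -127, -118, 119]]
Now row reduce the product.
R2 ← R2 − (77/53)·R1: [0, -32/53, -17/53, -7/53]
2 nonzero rows, so rank(AM) = 2.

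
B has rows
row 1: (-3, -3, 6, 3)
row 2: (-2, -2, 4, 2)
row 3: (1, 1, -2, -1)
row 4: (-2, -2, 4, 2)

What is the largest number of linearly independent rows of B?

Row reduce to echelon form.
R2 ← R2 − (2/3)·R1: [0, 0, 0, 0]
R3 ← R3 + (1/3)·R1: [0, 0, 0, 0]
R4 ← R4 − (2/3)·R1: [0, 0, 0, 0]
Echelon form has 1 nonzero row, so rank(B) = 1.
The rank gives the maximum number of linearly independent rows: 1.

1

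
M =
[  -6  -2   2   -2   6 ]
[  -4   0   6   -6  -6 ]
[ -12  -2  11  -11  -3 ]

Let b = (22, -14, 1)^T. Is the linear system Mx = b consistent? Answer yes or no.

Row reduce the augmented matrix [M | b].
R2 ← R2 − (2/3)·R1: [0, 4/3, 14/3, -14/3, -10, -86/3]
R3 ← R3 − (2)·R1: [0, 2, 7, -7, -15, -43]
R3 ← R3 − (3/2)·R2: [0, 0, 0, 0, 0, 0]
The echelon form has 2 nonzero rows, and every pivot lies in the first 5 columns, so rank(M) = rank([M|b]) = 2.
The system is consistent.

yes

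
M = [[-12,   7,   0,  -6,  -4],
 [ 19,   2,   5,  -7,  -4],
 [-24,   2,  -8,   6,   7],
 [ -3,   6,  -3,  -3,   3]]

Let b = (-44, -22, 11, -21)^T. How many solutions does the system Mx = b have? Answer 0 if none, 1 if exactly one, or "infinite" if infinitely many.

infinite

Row reduce the augmented matrix [M | b].
R2 ← R2 + (19/12)·R1: [0, 157/12, 5, -33/2, -31/3, -275/3]
R3 ← R3 − (2)·R1: [0, -12, -8, 18, 15, 99]
R4 ← R4 − (1/4)·R1: [0, 17/4, -3, -3/2, 4, -10]
R3 ← R3 + (144/157)·R2: [0, 0, -536/157, 450/157, 867/157, 2343/157]
R4 ← R4 − (51/157)·R2: [0, 0, -726/157, 606/157, 1155/157, 3105/157]
R4 ← R4 − (363/268)·R3: [0, 0, 0, -3/134, -33/268, -117/268]
The echelon form has 4 nonzero rows, and every pivot lies in the first 5 columns, so rank(M) = rank([M|b]) = 4.
The system is consistent.
rank = 4 < 5 unknowns, so there are infinitely many solutions.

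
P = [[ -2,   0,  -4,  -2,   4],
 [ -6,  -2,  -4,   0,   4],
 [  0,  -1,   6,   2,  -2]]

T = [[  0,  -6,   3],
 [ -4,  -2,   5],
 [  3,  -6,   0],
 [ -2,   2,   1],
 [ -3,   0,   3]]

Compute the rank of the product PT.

First compute PT:
[[-20,  32,   4],
 [-16,  64, -16],
 [ 24, -30,  -9]]
Now row reduce the product.
R2 ← R2 − (4/5)·R1: [0, 192/5, -96/5]
R3 ← R3 + (6/5)·R1: [0, 42/5, -21/5]
R3 ← R3 − (7/32)·R2: [0, 0, 0]
2 nonzero rows, so rank(PT) = 2.

2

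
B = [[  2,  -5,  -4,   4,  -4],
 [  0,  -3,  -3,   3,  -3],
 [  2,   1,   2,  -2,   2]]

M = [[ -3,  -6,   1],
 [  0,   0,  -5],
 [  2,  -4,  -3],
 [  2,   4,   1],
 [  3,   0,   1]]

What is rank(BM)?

2

First compute BM:
[[-18,  20,  39],
 [ -9,  24,  24],
 [  0, -28,  -9]]
Now row reduce the product.
R2 ← R2 − (1/2)·R1: [0, 14, 9/2]
R3 ← R3 + (2)·R2: [0, 0, 0]
2 nonzero rows, so rank(BM) = 2.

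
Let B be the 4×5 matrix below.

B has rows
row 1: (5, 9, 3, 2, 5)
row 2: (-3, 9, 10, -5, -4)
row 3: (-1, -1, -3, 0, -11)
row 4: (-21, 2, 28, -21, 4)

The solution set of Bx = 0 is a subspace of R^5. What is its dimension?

Row reduce to echelon form.
R2 ← R2 + (3/5)·R1: [0, 72/5, 59/5, -19/5, -1]
R3 ← R3 + (1/5)·R1: [0, 4/5, -12/5, 2/5, -10]
R4 ← R4 + (21/5)·R1: [0, 199/5, 203/5, -63/5, 25]
R3 ← R3 − (1/18)·R2: [0, 0, -55/18, 11/18, -179/18]
R4 ← R4 − (199/72)·R2: [0, 0, 575/72, -151/72, 1999/72]
R4 ← R4 + (115/44)·R3: [0, 0, 0, -1/2, 39/22]
4 nonzero rows, so rank(B) = 4.
B has 5 columns; by rank–nullity, nullity = 5 − 4 = 1.

1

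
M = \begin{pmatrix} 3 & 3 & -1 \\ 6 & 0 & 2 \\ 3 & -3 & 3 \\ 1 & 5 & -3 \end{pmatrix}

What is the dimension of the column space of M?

2

Row reduce to echelon form.
R2 ← R2 − (2)·R1: [0, -6, 4]
R3 ← R3 − R1: [0, -6, 4]
R4 ← R4 − (1/3)·R1: [0, 4, -8/3]
R3 ← R3 − R2: [0, 0, 0]
R4 ← R4 + (2/3)·R2: [0, 0, 0]
Echelon form has 2 nonzero rows, so rank(M) = 2.
The column space has dimension equal to the rank: 2.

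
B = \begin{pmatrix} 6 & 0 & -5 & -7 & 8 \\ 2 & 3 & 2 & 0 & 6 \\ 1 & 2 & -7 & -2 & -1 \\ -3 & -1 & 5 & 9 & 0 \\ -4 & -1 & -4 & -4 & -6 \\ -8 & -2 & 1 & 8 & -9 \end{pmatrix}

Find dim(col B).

Row reduce to echelon form.
R2 ← R2 − (1/3)·R1: [0, 3, 11/3, 7/3, 10/3]
R3 ← R3 − (1/6)·R1: [0, 2, -37/6, -5/6, -7/3]
R4 ← R4 + (1/2)·R1: [0, -1, 5/2, 11/2, 4]
R5 ← R5 + (2/3)·R1: [0, -1, -22/3, -26/3, -2/3]
R6 ← R6 + (4/3)·R1: [0, -2, -17/3, -4/3, 5/3]
R3 ← R3 − (2/3)·R2: [0, 0, -155/18, -43/18, -41/9]
R4 ← R4 + (1/3)·R2: [0, 0, 67/18, 113/18, 46/9]
R5 ← R5 + (1/3)·R2: [0, 0, -55/9, -71/9, 4/9]
R6 ← R6 + (2/3)·R2: [0, 0, -29/9, 2/9, 35/9]
R4 ← R4 + (67/155)·R3: [0, 0, 0, 813/155, 487/155]
R5 ← R5 − (22/31)·R3: [0, 0, 0, -192/31, 114/31]
R6 ← R6 − (58/155)·R3: [0, 0, 0, 173/155, 867/155]
R5 ← R5 + (320/271)·R4: [0, 0, 0, 0, 2002/271]
R6 ← R6 − (173/813)·R4: [0, 0, 0, 0, 4004/813]
R6 ← R6 − (2/3)·R5: [0, 0, 0, 0, 0]
Echelon form has 5 nonzero rows, so rank(B) = 5.
The column space has dimension equal to the rank: 5.

5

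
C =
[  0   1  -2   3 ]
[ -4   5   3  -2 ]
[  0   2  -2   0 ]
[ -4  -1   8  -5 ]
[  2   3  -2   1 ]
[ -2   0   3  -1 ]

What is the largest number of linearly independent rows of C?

4

Row reduce to echelon form.
Swap R1 ↔ R2
R4 ← R4 − R1: [0, -6, 5, -3]
R5 ← R5 + (1/2)·R1: [0, 11/2, -1/2, 0]
R6 ← R6 − (1/2)·R1: [0, -5/2, 3/2, 0]
R3 ← R3 − (2)·R2: [0, 0, 2, -6]
R4 ← R4 + (6)·R2: [0, 0, -7, 15]
R5 ← R5 − (11/2)·R2: [0, 0, 21/2, -33/2]
R6 ← R6 + (5/2)·R2: [0, 0, -7/2, 15/2]
R4 ← R4 + (7/2)·R3: [0, 0, 0, -6]
R5 ← R5 − (21/4)·R3: [0, 0, 0, 15]
R6 ← R6 + (7/4)·R3: [0, 0, 0, -3]
R5 ← R5 + (5/2)·R4: [0, 0, 0, 0]
R6 ← R6 − (1/2)·R4: [0, 0, 0, 0]
Echelon form has 4 nonzero rows, so rank(C) = 4.
The rank gives the maximum number of linearly independent rows: 4.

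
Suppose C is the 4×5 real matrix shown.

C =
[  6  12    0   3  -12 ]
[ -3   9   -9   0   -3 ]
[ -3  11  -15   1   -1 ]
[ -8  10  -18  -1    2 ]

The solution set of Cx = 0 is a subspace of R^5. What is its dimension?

Row reduce to echelon form.
R2 ← R2 + (1/2)·R1: [0, 15, -9, 3/2, -9]
R3 ← R3 + (1/2)·R1: [0, 17, -15, 5/2, -7]
R4 ← R4 + (4/3)·R1: [0, 26, -18, 3, -14]
R3 ← R3 − (17/15)·R2: [0, 0, -24/5, 4/5, 16/5]
R4 ← R4 − (26/15)·R2: [0, 0, -12/5, 2/5, 8/5]
R4 ← R4 − (1/2)·R3: [0, 0, 0, 0, 0]
3 nonzero rows, so rank(C) = 3.
C has 5 columns; by rank–nullity, nullity = 5 − 3 = 2.

2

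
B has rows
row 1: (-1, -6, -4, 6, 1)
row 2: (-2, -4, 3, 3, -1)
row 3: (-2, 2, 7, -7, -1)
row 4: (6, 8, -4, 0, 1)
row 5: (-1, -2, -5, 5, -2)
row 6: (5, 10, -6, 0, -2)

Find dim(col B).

Row reduce to echelon form.
R2 ← R2 − (2)·R1: [0, 8, 11, -9, -3]
R3 ← R3 − (2)·R1: [0, 14, 15, -19, -3]
R4 ← R4 + (6)·R1: [0, -28, -28, 36, 7]
R5 ← R5 − R1: [0, 4, -1, -1, -3]
R6 ← R6 + (5)·R1: [0, -20, -26, 30, 3]
R3 ← R3 − (7/4)·R2: [0, 0, -17/4, -13/4, 9/4]
R4 ← R4 + (7/2)·R2: [0, 0, 21/2, 9/2, -7/2]
R5 ← R5 − (1/2)·R2: [0, 0, -13/2, 7/2, -3/2]
R6 ← R6 + (5/2)·R2: [0, 0, 3/2, 15/2, -9/2]
R4 ← R4 + (42/17)·R3: [0, 0, 0, -60/17, 35/17]
R5 ← R5 − (26/17)·R3: [0, 0, 0, 144/17, -84/17]
R6 ← R6 + (6/17)·R3: [0, 0, 0, 108/17, -63/17]
R5 ← R5 + (12/5)·R4: [0, 0, 0, 0, 0]
R6 ← R6 + (9/5)·R4: [0, 0, 0, 0, 0]
Echelon form has 4 nonzero rows, so rank(B) = 4.
The column space has dimension equal to the rank: 4.

4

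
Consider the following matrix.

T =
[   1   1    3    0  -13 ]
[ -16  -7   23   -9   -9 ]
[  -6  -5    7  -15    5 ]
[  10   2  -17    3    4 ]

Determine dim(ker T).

Row reduce to echelon form.
R2 ← R2 + (16)·R1: [0, 9, 71, -9, -217]
R3 ← R3 + (6)·R1: [0, 1, 25, -15, -73]
R4 ← R4 − (10)·R1: [0, -8, -47, 3, 134]
R3 ← R3 − (1/9)·R2: [0, 0, 154/9, -14, -440/9]
R4 ← R4 + (8/9)·R2: [0, 0, 145/9, -5, -530/9]
R4 ← R4 − (145/154)·R3: [0, 0, 0, 90/11, -90/7]
4 nonzero rows, so rank(T) = 4.
T has 5 columns; by rank–nullity, nullity = 5 − 4 = 1.

1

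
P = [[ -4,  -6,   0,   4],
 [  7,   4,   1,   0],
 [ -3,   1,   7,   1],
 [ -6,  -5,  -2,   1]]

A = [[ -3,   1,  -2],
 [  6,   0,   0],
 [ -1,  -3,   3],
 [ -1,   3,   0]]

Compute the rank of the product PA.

First compute PA:
[[-28,   8,   8],
 [  2,   4, -11],
 [  7, -21,  27],
 [-11,   3,   6]]
Now row reduce the product.
R2 ← R2 + (1/14)·R1: [0, 32/7, -73/7]
R3 ← R3 + (1/4)·R1: [0, -19, 29]
R4 ← R4 − (11/28)·R1: [0, -1/7, 20/7]
R3 ← R3 + (133/32)·R2: [0, 0, -459/32]
R4 ← R4 + (1/32)·R2: [0, 0, 81/32]
R4 ← R4 + (3/17)·R3: [0, 0, 0]
3 nonzero rows, so rank(PA) = 3.

3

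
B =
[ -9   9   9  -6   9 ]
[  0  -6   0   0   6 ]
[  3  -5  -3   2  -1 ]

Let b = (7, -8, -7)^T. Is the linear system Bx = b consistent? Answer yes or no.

Row reduce the augmented matrix [B | b].
R3 ← R3 + (1/3)·R1: [0, -2, 0, 0, 2, -14/3]
R3 ← R3 − (1/3)·R2: [0, 0, 0, 0, 0, -2]
The echelon form has 3 nonzero rows; the last pivot sits in the augmented column, so rank(B) = 2 but rank([B|b]) = 3.
Since the ranks differ, the system is inconsistent.

no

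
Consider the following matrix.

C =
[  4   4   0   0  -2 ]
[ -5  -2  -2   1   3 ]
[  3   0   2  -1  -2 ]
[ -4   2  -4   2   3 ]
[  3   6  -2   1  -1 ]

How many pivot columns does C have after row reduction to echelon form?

2

Row reduce to echelon form.
R2 ← R2 + (5/4)·R1: [0, 3, -2, 1, 1/2]
R3 ← R3 − (3/4)·R1: [0, -3, 2, -1, -1/2]
R4 ← R4 + R1: [0, 6, -4, 2, 1]
R5 ← R5 − (3/4)·R1: [0, 3, -2, 1, 1/2]
R3 ← R3 + R2: [0, 0, 0, 0, 0]
R4 ← R4 − (2)·R2: [0, 0, 0, 0, 0]
R5 ← R5 − R2: [0, 0, 0, 0, 0]
Echelon form has 2 nonzero rows, so rank(C) = 2.
Each nonzero row contributes one pivot column: 2 pivot columns.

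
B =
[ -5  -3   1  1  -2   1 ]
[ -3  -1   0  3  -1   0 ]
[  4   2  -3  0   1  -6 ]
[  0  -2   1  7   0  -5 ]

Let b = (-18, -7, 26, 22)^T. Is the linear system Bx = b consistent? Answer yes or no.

Row reduce the augmented matrix [B | b].
R2 ← R2 − (3/5)·R1: [0, 4/5, -3/5, 12/5, 1/5, -3/5, 19/5]
R3 ← R3 + (4/5)·R1: [0, -2/5, -11/5, 4/5, -3/5, -26/5, 58/5]
R3 ← R3 + (1/2)·R2: [0, 0, -5/2, 2, -1/2, -11/2, 27/2]
R4 ← R4 + (5/2)·R2: [0, 0, -1/2, 13, 1/2, -13/2, 63/2]
R4 ← R4 − (1/5)·R3: [0, 0, 0, 63/5, 3/5, -27/5, 144/5]
The echelon form has 4 nonzero rows, and every pivot lies in the first 6 columns, so rank(B) = rank([B|b]) = 4.
The system is consistent.

yes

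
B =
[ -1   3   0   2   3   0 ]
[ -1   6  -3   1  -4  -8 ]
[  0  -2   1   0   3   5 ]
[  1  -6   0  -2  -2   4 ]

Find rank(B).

4

Row reduce to echelon form.
R2 ← R2 − R1: [0, 3, -3, -1, -7, -8]
R4 ← R4 + R1: [0, -3, 0, 0, 1, 4]
R3 ← R3 + (2/3)·R2: [0, 0, -1, -2/3, -5/3, -1/3]
R4 ← R4 + R2: [0, 0, -3, -1, -6, -4]
R4 ← R4 − (3)·R3: [0, 0, 0, 1, -1, -3]
Echelon form has 4 nonzero rows, so rank(B) = 4.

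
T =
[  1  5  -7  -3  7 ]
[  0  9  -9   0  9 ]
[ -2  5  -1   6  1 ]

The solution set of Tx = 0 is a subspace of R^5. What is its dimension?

3

Row reduce to echelon form.
R3 ← R3 + (2)·R1: [0, 15, -15, 0, 15]
R3 ← R3 − (5/3)·R2: [0, 0, 0, 0, 0]
2 nonzero rows, so rank(T) = 2.
T has 5 columns; by rank–nullity, nullity = 5 − 2 = 3.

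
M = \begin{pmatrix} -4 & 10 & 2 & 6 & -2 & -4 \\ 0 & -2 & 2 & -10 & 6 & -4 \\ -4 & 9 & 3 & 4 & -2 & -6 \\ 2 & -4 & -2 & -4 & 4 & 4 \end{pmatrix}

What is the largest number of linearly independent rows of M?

3

Row reduce to echelon form.
R3 ← R3 − R1: [0, -1, 1, -2, 0, -2]
R4 ← R4 + (1/2)·R1: [0, 1, -1, -1, 3, 2]
R3 ← R3 − (1/2)·R2: [0, 0, 0, 3, -3, 0]
R4 ← R4 + (1/2)·R2: [0, 0, 0, -6, 6, 0]
R4 ← R4 + (2)·R3: [0, 0, 0, 0, 0, 0]
Echelon form has 3 nonzero rows, so rank(M) = 3.
The rank gives the maximum number of linearly independent rows: 3.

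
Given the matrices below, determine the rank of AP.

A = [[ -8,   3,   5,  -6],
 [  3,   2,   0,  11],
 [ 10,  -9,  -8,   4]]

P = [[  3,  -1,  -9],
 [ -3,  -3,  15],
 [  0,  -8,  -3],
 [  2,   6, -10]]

3

First compute AP:
[[-45, -77, 162],
 [ 25,  57, -107],
 [ 65, 105, -241]]
Now row reduce the product.
R2 ← R2 + (5/9)·R1: [0, 128/9, -17]
R3 ← R3 + (13/9)·R1: [0, -56/9, -7]
R3 ← R3 + (7/16)·R2: [0, 0, -231/16]
3 nonzero rows, so rank(AP) = 3.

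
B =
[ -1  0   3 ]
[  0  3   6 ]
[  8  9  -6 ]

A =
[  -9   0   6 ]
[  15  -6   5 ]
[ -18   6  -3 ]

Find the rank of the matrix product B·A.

2

First compute BA:
[[-45,  18, -15],
 [-63,  18,  -3],
 [171, -90, 111]]
Now row reduce the product.
R2 ← R2 − (7/5)·R1: [0, -36/5, 18]
R3 ← R3 + (19/5)·R1: [0, -108/5, 54]
R3 ← R3 − (3)·R2: [0, 0, 0]
2 nonzero rows, so rank(BA) = 2.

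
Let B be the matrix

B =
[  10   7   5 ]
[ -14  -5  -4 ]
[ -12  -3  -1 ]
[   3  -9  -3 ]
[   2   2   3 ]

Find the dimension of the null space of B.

Row reduce to echelon form.
R2 ← R2 + (7/5)·R1: [0, 24/5, 3]
R3 ← R3 + (6/5)·R1: [0, 27/5, 5]
R4 ← R4 − (3/10)·R1: [0, -111/10, -9/2]
R5 ← R5 − (1/5)·R1: [0, 3/5, 2]
R3 ← R3 − (9/8)·R2: [0, 0, 13/8]
R4 ← R4 + (37/16)·R2: [0, 0, 39/16]
R5 ← R5 − (1/8)·R2: [0, 0, 13/8]
R4 ← R4 − (3/2)·R3: [0, 0, 0]
R5 ← R5 − R3: [0, 0, 0]
3 nonzero rows, so rank(B) = 3.
B has 3 columns; by rank–nullity, nullity = 3 − 3 = 0.

0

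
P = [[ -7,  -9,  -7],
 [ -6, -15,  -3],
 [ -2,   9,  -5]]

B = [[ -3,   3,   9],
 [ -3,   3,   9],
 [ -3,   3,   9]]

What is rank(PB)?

First compute PB:
[[ 69, -69, -207],
 [ 72, -72, -216],
 [ -6,   6,  18]]
Now row reduce the product.
R2 ← R2 − (24/23)·R1: [0, 0, 0]
R3 ← R3 + (2/23)·R1: [0, 0, 0]
1 nonzero row, so rank(PB) = 1.

1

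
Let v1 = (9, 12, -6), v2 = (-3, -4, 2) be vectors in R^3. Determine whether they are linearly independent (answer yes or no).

Form the matrix with these vectors as rows and row reduce.
R2 ← R2 + (1/3)·R1: [0, 0, 0]
1 nonzero row, so the 2 vectors span a space of dimension 1.
Since 1 < 2, the vectors are linearly dependent.

no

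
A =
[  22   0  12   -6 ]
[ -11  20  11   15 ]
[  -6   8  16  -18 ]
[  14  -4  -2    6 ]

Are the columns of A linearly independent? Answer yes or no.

no

Row reduce A to echelon form.
R2 ← R2 + (1/2)·R1: [0, 20, 17, 12]
R3 ← R3 + (3/11)·R1: [0, 8, 212/11, -216/11]
R4 ← R4 − (7/11)·R1: [0, -4, -106/11, 108/11]
R3 ← R3 − (2/5)·R2: [0, 0, 686/55, -1344/55]
R4 ← R4 + (1/5)·R2: [0, 0, -343/55, 672/55]
R4 ← R4 + (1/2)·R3: [0, 0, 0, 0]
3 pivots among 4 columns.
Only 3 < 4 pivot columns, so the columns are linearly dependent.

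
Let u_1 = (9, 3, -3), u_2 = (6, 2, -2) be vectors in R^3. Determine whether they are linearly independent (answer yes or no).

Form the matrix with these vectors as rows and row reduce.
R2 ← R2 − (2/3)·R1: [0, 0, 0]
1 nonzero row, so the 2 vectors span a space of dimension 1.
Since 1 < 2, the vectors are linearly dependent.

no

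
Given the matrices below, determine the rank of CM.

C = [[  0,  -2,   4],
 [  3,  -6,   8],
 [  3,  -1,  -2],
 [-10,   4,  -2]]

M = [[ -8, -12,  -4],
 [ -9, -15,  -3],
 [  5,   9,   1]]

First compute CM:
[[ 38,  66,  10],
 [ 70, 126,  14],
 [-25, -39, -11],
 [ 34,  42,  26]]
Now row reduce the product.
R2 ← R2 − (35/19)·R1: [0, 84/19, -84/19]
R3 ← R3 + (25/38)·R1: [0, 84/19, -84/19]
R4 ← R4 − (17/19)·R1: [0, -324/19, 324/19]
R3 ← R3 − R2: [0, 0, 0]
R4 ← R4 + (27/7)·R2: [0, 0, 0]
2 nonzero rows, so rank(CM) = 2.

2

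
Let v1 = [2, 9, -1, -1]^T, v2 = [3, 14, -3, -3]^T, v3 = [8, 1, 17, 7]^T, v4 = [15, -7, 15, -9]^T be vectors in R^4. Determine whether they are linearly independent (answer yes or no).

Form the matrix with these vectors as rows and row reduce.
R2 ← R2 − (3/2)·R1: [0, 1/2, -3/2, -3/2]
R3 ← R3 − (4)·R1: [0, -35, 21, 11]
R4 ← R4 − (15/2)·R1: [0, -149/2, 45/2, -3/2]
R3 ← R3 + (70)·R2: [0, 0, -84, -94]
R4 ← R4 + (149)·R2: [0, 0, -201, -225]
R4 ← R4 − (67/28)·R3: [0, 0, 0, -1/14]
4 nonzero rows, so the 4 vectors span a space of dimension 4.
Since 4 = 4, the vectors are linearly independent.

yes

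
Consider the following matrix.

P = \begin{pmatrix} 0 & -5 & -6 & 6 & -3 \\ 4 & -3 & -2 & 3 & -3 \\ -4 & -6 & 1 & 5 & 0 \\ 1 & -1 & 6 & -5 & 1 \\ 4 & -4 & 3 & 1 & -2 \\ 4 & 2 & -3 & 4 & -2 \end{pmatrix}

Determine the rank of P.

4

Row reduce to echelon form.
Swap R1 ↔ R2
R3 ← R3 + R1: [0, -9, -1, 8, -3]
R4 ← R4 − (1/4)·R1: [0, -1/4, 13/2, -23/4, 7/4]
R5 ← R5 − R1: [0, -1, 5, -2, 1]
R6 ← R6 − R1: [0, 5, -1, 1, 1]
R3 ← R3 − (9/5)·R2: [0, 0, 49/5, -14/5, 12/5]
R4 ← R4 − (1/20)·R2: [0, 0, 34/5, -121/20, 19/10]
R5 ← R5 − (1/5)·R2: [0, 0, 31/5, -16/5, 8/5]
R6 ← R6 + R2: [0, 0, -7, 7, -2]
R4 ← R4 − (34/49)·R3: [0, 0, 0, -115/28, 23/98]
R5 ← R5 − (31/49)·R3: [0, 0, 0, -10/7, 4/49]
R6 ← R6 + (5/7)·R3: [0, 0, 0, 5, -2/7]
R5 ← R5 − (8/23)·R4: [0, 0, 0, 0, 0]
R6 ← R6 + (28/23)·R4: [0, 0, 0, 0, 0]
Echelon form has 4 nonzero rows, so rank(P) = 4.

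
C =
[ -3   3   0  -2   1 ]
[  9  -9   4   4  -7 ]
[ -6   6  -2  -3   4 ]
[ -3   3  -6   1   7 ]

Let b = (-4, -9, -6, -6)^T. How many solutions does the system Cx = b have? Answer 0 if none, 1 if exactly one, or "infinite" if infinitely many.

0

Row reduce the augmented matrix [C | b].
R2 ← R2 + (3)·R1: [0, 0, 4, -2, -4, -21]
R3 ← R3 − (2)·R1: [0, 0, -2, 1, 2, 2]
R4 ← R4 − R1: [0, 0, -6, 3, 6, -2]
R3 ← R3 + (1/2)·R2: [0, 0, 0, 0, 0, -17/2]
R4 ← R4 + (3/2)·R2: [0, 0, 0, 0, 0, -67/2]
R4 ← R4 − (67/17)·R3: [0, 0, 0, 0, 0, 0]
The echelon form has 3 nonzero rows; the last pivot sits in the augmented column, so rank(C) = 2 but rank([C|b]) = 3.
Since the ranks differ, the system is inconsistent.
It has no solutions.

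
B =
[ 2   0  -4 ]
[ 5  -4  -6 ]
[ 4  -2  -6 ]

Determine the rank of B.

Row reduce to echelon form.
R2 ← R2 − (5/2)·R1: [0, -4, 4]
R3 ← R3 − (2)·R1: [0, -2, 2]
R3 ← R3 − (1/2)·R2: [0, 0, 0]
Echelon form has 2 nonzero rows, so rank(B) = 2.

2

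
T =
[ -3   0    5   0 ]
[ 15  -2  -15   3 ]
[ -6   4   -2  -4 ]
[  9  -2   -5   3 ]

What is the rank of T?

Row reduce to echelon form.
R2 ← R2 + (5)·R1: [0, -2, 10, 3]
R3 ← R3 − (2)·R1: [0, 4, -12, -4]
R4 ← R4 + (3)·R1: [0, -2, 10, 3]
R3 ← R3 + (2)·R2: [0, 0, 8, 2]
R4 ← R4 − R2: [0, 0, 0, 0]
Echelon form has 3 nonzero rows, so rank(T) = 3.

3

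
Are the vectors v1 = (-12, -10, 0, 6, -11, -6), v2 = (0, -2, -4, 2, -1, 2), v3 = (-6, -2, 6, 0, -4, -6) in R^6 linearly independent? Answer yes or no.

Form the matrix with these vectors as rows and row reduce.
R3 ← R3 − (1/2)·R1: [0, 3, 6, -3, 3/2, -3]
R3 ← R3 + (3/2)·R2: [0, 0, 0, 0, 0, 0]
2 nonzero rows, so the 3 vectors span a space of dimension 2.
Since 2 < 3, the vectors are linearly dependent.

no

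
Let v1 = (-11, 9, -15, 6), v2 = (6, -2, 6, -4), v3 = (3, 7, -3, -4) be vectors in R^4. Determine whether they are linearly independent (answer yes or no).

no

Form the matrix with these vectors as rows and row reduce.
R2 ← R2 + (6/11)·R1: [0, 32/11, -24/11, -8/11]
R3 ← R3 + (3/11)·R1: [0, 104/11, -78/11, -26/11]
R3 ← R3 − (13/4)·R2: [0, 0, 0, 0]
2 nonzero rows, so the 3 vectors span a space of dimension 2.
Since 2 < 3, the vectors are linearly dependent.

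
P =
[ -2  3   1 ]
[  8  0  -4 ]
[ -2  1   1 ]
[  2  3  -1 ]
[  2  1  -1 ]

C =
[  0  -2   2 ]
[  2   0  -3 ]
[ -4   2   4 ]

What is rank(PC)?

First compute PC:
[[  2,   6,  -9],
 [ 16, -24,   0],
 [ -2,   6,  -3],
 [ 10,  -6,  -9],
 [  6,  -6,  -3]]
Now row reduce the product.
R2 ← R2 − (8)·R1: [0, -72, 72]
R3 ← R3 + R1: [0, 12, -12]
R4 ← R4 − (5)·R1: [0, -36, 36]
R5 ← R5 − (3)·R1: [0, -24, 24]
R3 ← R3 + (1/6)·R2: [0, 0, 0]
R4 ← R4 − (1/2)·R2: [0, 0, 0]
R5 ← R5 − (1/3)·R2: [0, 0, 0]
2 nonzero rows, so rank(PC) = 2.

2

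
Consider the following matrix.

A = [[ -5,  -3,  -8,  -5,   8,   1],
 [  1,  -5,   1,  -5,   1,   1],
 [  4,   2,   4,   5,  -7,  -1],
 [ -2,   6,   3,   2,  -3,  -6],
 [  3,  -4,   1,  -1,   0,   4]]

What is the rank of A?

4

Row reduce to echelon form.
R2 ← R2 + (1/5)·R1: [0, -28/5, -3/5, -6, 13/5, 6/5]
R3 ← R3 + (4/5)·R1: [0, -2/5, -12/5, 1, -3/5, -1/5]
R4 ← R4 − (2/5)·R1: [0, 36/5, 31/5, 4, -31/5, -32/5]
R5 ← R5 + (3/5)·R1: [0, -29/5, -19/5, -4, 24/5, 23/5]
R3 ← R3 − (1/14)·R2: [0, 0, -33/14, 10/7, -11/14, -2/7]
R4 ← R4 + (9/7)·R2: [0, 0, 38/7, -26/7, -20/7, -34/7]
R5 ← R5 − (29/28)·R2: [0, 0, -89/28, 31/14, 59/28, 47/14]
R4 ← R4 + (76/33)·R3: [0, 0, 0, -14/33, -14/3, -182/33]
R5 ← R5 − (89/66)·R3: [0, 0, 0, 19/66, 19/6, 247/66]
R5 ← R5 + (19/28)·R4: [0, 0, 0, 0, 0, 0]
Echelon form has 4 nonzero rows, so rank(A) = 4.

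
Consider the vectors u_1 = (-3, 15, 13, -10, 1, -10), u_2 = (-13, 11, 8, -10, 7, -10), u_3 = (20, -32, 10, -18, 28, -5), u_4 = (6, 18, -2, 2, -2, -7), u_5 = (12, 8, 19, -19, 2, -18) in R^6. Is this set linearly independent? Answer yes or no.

Form the matrix with these vectors as rows and row reduce.
R2 ← R2 − (13/3)·R1: [0, -54, -145/3, 100/3, 8/3, 100/3]
R3 ← R3 + (20/3)·R1: [0, 68, 290/3, -254/3, 104/3, -215/3]
R4 ← R4 + (2)·R1: [0, 48, 24, -18, 0, -27]
R5 ← R5 + (4)·R1: [0, 68, 71, -59, 6, -58]
R3 ← R3 + (34/27)·R2: [0, 0, 2900/81, -3458/81, 3080/81, -2405/81]
R4 ← R4 + (8/9)·R2: [0, 0, -512/27, 314/27, 64/27, 71/27]
R5 ← R5 + (34/27)·R2: [0, 0, 821/81, -1379/81, 758/81, -1298/81]
R4 ← R4 + (384/725)·R3: [0, 0, 0, -7962/725, 3264/145, -1899/145]
R5 ← R5 − (821/2900)·R3: [0, 0, 0, -7161/1450, -204/145, -4419/580]
R5 ← R5 − (2387/5308)·R4: [0, 0, 0, 0, -15300/1327, -2295/1327]
5 nonzero rows, so the 5 vectors span a space of dimension 5.
Since 5 = 5, the vectors are linearly independent.

yes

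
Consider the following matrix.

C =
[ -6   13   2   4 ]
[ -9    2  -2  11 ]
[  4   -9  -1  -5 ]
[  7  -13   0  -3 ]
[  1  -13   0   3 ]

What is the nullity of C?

Row reduce to echelon form.
R2 ← R2 − (3/2)·R1: [0, -35/2, -5, 5]
R3 ← R3 + (2/3)·R1: [0, -1/3, 1/3, -7/3]
R4 ← R4 + (7/6)·R1: [0, 13/6, 7/3, 5/3]
R5 ← R5 + (1/6)·R1: [0, -65/6, 1/3, 11/3]
R3 ← R3 − (2/105)·R2: [0, 0, 3/7, -17/7]
R4 ← R4 + (13/105)·R2: [0, 0, 12/7, 16/7]
R5 ← R5 − (13/21)·R2: [0, 0, 24/7, 4/7]
R4 ← R4 − (4)·R3: [0, 0, 0, 12]
R5 ← R5 − (8)·R3: [0, 0, 0, 20]
R5 ← R5 − (5/3)·R4: [0, 0, 0, 0]
4 nonzero rows, so rank(C) = 4.
C has 4 columns; by rank–nullity, nullity = 4 − 4 = 0.

0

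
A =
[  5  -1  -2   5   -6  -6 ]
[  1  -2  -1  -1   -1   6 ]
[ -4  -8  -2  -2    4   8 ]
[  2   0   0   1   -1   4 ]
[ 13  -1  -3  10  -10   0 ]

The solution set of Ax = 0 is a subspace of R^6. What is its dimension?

1

Row reduce to echelon form.
R2 ← R2 − (1/5)·R1: [0, -9/5, -3/5, -2, 1/5, 36/5]
R3 ← R3 + (4/5)·R1: [0, -44/5, -18/5, 2, -4/5, 16/5]
R4 ← R4 − (2/5)·R1: [0, 2/5, 4/5, -1, 7/5, 32/5]
R5 ← R5 − (13/5)·R1: [0, 8/5, 11/5, -3, 28/5, 78/5]
R3 ← R3 − (44/9)·R2: [0, 0, -2/3, 106/9, -16/9, -32]
R4 ← R4 + (2/9)·R2: [0, 0, 2/3, -13/9, 13/9, 8]
R5 ← R5 + (8/9)·R2: [0, 0, 5/3, -43/9, 52/9, 22]
R4 ← R4 + R3: [0, 0, 0, 31/3, -1/3, -24]
R5 ← R5 + (5/2)·R3: [0, 0, 0, 74/3, 4/3, -58]
R5 ← R5 − (74/31)·R4: [0, 0, 0, 0, 66/31, -22/31]
5 nonzero rows, so rank(A) = 5.
A has 6 columns; by rank–nullity, nullity = 6 − 5 = 1.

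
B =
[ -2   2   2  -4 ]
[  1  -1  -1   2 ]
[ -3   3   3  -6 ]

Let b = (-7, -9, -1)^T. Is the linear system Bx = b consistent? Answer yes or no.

no

Row reduce the augmented matrix [B | b].
R2 ← R2 + (1/2)·R1: [0, 0, 0, 0, -25/2]
R3 ← R3 − (3/2)·R1: [0, 0, 0, 0, 19/2]
R3 ← R3 + (19/25)·R2: [0, 0, 0, 0, 0]
The echelon form has 2 nonzero rows; the last pivot sits in the augmented column, so rank(B) = 1 but rank([B|b]) = 2.
Since the ranks differ, the system is inconsistent.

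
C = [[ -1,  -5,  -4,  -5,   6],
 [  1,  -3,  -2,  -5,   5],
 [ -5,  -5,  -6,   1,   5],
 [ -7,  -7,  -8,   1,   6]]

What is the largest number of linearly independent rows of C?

Row reduce to echelon form.
R2 ← R2 + R1: [0, -8, -6, -10, 11]
R3 ← R3 − (5)·R1: [0, 20, 14, 26, -25]
R4 ← R4 − (7)·R1: [0, 28, 20, 36, -36]
R3 ← R3 + (5/2)·R2: [0, 0, -1, 1, 5/2]
R4 ← R4 + (7/2)·R2: [0, 0, -1, 1, 5/2]
R4 ← R4 − R3: [0, 0, 0, 0, 0]
Echelon form has 3 nonzero rows, so rank(C) = 3.
The rank gives the maximum number of linearly independent rows: 3.

3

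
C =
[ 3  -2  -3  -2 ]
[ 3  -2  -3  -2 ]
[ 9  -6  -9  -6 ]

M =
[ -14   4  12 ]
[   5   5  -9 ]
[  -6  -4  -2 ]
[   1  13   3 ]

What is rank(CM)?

First compute CM:
[[-36, -12,  54],
 [-36, -12,  54],
 [-108, -36, 162]]
Now row reduce the product.
R2 ← R2 − R1: [0, 0, 0]
R3 ← R3 − (3)·R1: [0, 0, 0]
1 nonzero row, so rank(CM) = 1.

1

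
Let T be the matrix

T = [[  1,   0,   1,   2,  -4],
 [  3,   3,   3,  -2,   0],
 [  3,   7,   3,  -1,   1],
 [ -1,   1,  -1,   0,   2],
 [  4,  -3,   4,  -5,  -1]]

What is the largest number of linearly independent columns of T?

3

Row reduce to echelon form.
R2 ← R2 − (3)·R1: [0, 3, 0, -8, 12]
R3 ← R3 − (3)·R1: [0, 7, 0, -7, 13]
R4 ← R4 + R1: [0, 1, 0, 2, -2]
R5 ← R5 − (4)·R1: [0, -3, 0, -13, 15]
R3 ← R3 − (7/3)·R2: [0, 0, 0, 35/3, -15]
R4 ← R4 − (1/3)·R2: [0, 0, 0, 14/3, -6]
R5 ← R5 + R2: [0, 0, 0, -21, 27]
R4 ← R4 − (2/5)·R3: [0, 0, 0, 0, 0]
R5 ← R5 + (9/5)·R3: [0, 0, 0, 0, 0]
Echelon form has 3 nonzero rows, so rank(T) = 3.
The rank gives the maximum number of linearly independent columns: 3.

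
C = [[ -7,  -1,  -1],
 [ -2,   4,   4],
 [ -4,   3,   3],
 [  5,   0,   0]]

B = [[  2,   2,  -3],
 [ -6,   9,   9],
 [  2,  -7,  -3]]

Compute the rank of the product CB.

First compute CB:
[[-10, -16,  15],
 [-20,   4,  30],
 [-20,  -2,  30],
 [ 10,  10, -15]]
Now row reduce the product.
R2 ← R2 − (2)·R1: [0, 36, 0]
R3 ← R3 − (2)·R1: [0, 30, 0]
R4 ← R4 + R1: [0, -6, 0]
R3 ← R3 − (5/6)·R2: [0, 0, 0]
R4 ← R4 + (1/6)·R2: [0, 0, 0]
2 nonzero rows, so rank(CB) = 2.

2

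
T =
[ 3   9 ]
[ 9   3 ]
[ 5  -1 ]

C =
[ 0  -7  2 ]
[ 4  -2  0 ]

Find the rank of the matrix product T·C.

2

First compute TC:
[[ 36, -39,   6],
 [ 12, -69,  18],
 [ -4, -33,  10]]
Now row reduce the product.
R2 ← R2 − (1/3)·R1: [0, -56, 16]
R3 ← R3 + (1/9)·R1: [0, -112/3, 32/3]
R3 ← R3 − (2/3)·R2: [0, 0, 0]
2 nonzero rows, so rank(TC) = 2.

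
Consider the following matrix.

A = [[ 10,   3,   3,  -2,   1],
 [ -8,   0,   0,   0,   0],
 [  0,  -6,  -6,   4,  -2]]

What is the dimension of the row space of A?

2

Row reduce to echelon form.
R2 ← R2 + (4/5)·R1: [0, 12/5, 12/5, -8/5, 4/5]
R3 ← R3 + (5/2)·R2: [0, 0, 0, 0, 0]
Echelon form has 2 nonzero rows, so rank(A) = 2.
The row space has dimension equal to the rank: 2.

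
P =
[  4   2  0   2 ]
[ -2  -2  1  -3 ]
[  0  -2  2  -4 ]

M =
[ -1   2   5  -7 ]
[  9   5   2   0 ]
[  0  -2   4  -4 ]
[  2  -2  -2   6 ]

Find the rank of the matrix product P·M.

First compute PM:
[[ 18,  14,  20, -16],
 [-22, -10,  -4,  -8],
 [-26,  -6,  12, -32]]
Now row reduce the product.
R2 ← R2 + (11/9)·R1: [0, 64/9, 184/9, -248/9]
R3 ← R3 + (13/9)·R1: [0, 128/9, 368/9, -496/9]
R3 ← R3 − (2)·R2: [0, 0, 0, 0]
2 nonzero rows, so rank(PM) = 2.

2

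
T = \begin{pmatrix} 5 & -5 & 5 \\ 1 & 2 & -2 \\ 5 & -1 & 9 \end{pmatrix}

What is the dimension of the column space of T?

3

Row reduce to echelon form.
R2 ← R2 − (1/5)·R1: [0, 3, -3]
R3 ← R3 − R1: [0, 4, 4]
R3 ← R3 − (4/3)·R2: [0, 0, 8]
Echelon form has 3 nonzero rows, so rank(T) = 3.
The column space has dimension equal to the rank: 3.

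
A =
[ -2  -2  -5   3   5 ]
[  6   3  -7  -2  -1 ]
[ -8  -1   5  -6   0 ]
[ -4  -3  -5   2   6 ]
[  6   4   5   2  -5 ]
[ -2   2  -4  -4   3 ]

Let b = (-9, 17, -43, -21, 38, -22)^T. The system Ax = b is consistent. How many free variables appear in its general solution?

Row reduce the augmented matrix [A | b].
R2 ← R2 + (3)·R1: [0, -3, -22, 7, 14, -10]
R3 ← R3 − (4)·R1: [0, 7, 25, -18, -20, -7]
R4 ← R4 − (2)·R1: [0, 1, 5, -4, -4, -3]
R5 ← R5 + (3)·R1: [0, -2, -10, 11, 10, 11]
R6 ← R6 − R1: [0, 4, 1, -7, -2, -13]
R3 ← R3 + (7/3)·R2: [0, 0, -79/3, -5/3, 38/3, -91/3]
R4 ← R4 + (1/3)·R2: [0, 0, -7/3, -5/3, 2/3, -19/3]
R5 ← R5 − (2/3)·R2: [0, 0, 14/3, 19/3, 2/3, 53/3]
R6 ← R6 + (4/3)·R2: [0, 0, -85/3, 7/3, 50/3, -79/3]
R4 ← R4 − (7/79)·R3: [0, 0, 0, -120/79, -36/79, -288/79]
R5 ← R5 + (14/79)·R3: [0, 0, 0, 477/79, 230/79, 971/79]
R6 ← R6 − (85/79)·R3: [0, 0, 0, 326/79, 240/79, 498/79]
R5 ← R5 + (159/40)·R4: [0, 0, 0, 0, 11/10, -11/5]
R6 ← R6 + (163/60)·R4: [0, 0, 0, 0, 9/5, -18/5]
R6 ← R6 − (18/11)·R5: [0, 0, 0, 0, 0, 0]
The echelon form has 5 nonzero rows, and every pivot lies in the first 5 columns, so rank(A) = rank([A|b]) = 5.
The system is consistent.
Free variables = (unknowns) − (rank) = 5 − 5 = 0.

0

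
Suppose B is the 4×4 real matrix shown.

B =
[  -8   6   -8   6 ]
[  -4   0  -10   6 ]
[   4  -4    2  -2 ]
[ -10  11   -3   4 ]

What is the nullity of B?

2

Row reduce to echelon form.
R2 ← R2 − (1/2)·R1: [0, -3, -6, 3]
R3 ← R3 + (1/2)·R1: [0, -1, -2, 1]
R4 ← R4 − (5/4)·R1: [0, 7/2, 7, -7/2]
R3 ← R3 − (1/3)·R2: [0, 0, 0, 0]
R4 ← R4 + (7/6)·R2: [0, 0, 0, 0]
2 nonzero rows, so rank(B) = 2.
B has 4 columns; by rank–nullity, nullity = 4 − 2 = 2.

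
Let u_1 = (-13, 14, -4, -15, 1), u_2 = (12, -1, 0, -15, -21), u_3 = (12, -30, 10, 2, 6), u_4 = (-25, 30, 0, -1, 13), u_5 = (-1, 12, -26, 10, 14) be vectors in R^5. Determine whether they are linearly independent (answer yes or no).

yes

Form the matrix with these vectors as rows and row reduce.
R2 ← R2 + (12/13)·R1: [0, 155/13, -48/13, -375/13, -261/13]
R3 ← R3 + (12/13)·R1: [0, -222/13, 82/13, -154/13, 90/13]
R4 ← R4 − (25/13)·R1: [0, 40/13, 100/13, 362/13, 144/13]
R5 ← R5 − (1/13)·R1: [0, 142/13, -334/13, 145/13, 181/13]
R3 ← R3 + (222/155)·R2: [0, 0, 158/155, -1648/31, -3384/155]
R4 ← R4 − (8/31)·R2: [0, 0, 268/31, 1094/31, 504/31]
R5 ← R5 − (142/155)·R2: [0, 0, -3458/155, 1165/31, 5009/155]
R4 ← R4 − (670/79)·R3: [0, 0, 0, 38406/79, 15912/79]
R5 ← R5 + (1729/79)·R3: [0, 0, 0, -88947/79, -35195/79]
R5 ← R5 + (29649/12802)·R4: [0, 0, 0, 0, 134231/6401]
5 nonzero rows, so the 5 vectors span a space of dimension 5.
Since 5 = 5, the vectors are linearly independent.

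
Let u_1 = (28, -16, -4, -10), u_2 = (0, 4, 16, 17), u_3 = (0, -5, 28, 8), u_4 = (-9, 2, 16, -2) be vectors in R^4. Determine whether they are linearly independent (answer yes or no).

yes

Form the matrix with these vectors as rows and row reduce.
R4 ← R4 + (9/28)·R1: [0, -22/7, 103/7, -73/14]
R3 ← R3 + (5/4)·R2: [0, 0, 48, 117/4]
R4 ← R4 + (11/14)·R2: [0, 0, 191/7, 57/7]
R4 ← R4 − (191/336)·R3: [0, 0, 0, -543/64]
4 nonzero rows, so the 4 vectors span a space of dimension 4.
Since 4 = 4, the vectors are linearly independent.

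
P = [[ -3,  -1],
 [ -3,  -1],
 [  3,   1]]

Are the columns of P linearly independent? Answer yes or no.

no

Row reduce P to echelon form.
R2 ← R2 − R1: [0, 0]
R3 ← R3 + R1: [0, 0]
1 pivot among 2 columns.
Only 1 < 2 pivot columns, so the columns are linearly dependent.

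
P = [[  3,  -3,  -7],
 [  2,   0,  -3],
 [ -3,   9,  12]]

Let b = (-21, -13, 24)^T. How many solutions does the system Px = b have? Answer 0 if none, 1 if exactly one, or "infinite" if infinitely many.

Row reduce the augmented matrix [P | b].
R2 ← R2 − (2/3)·R1: [0, 2, 5/3, 1]
R3 ← R3 + R1: [0, 6, 5, 3]
R3 ← R3 − (3)·R2: [0, 0, 0, 0]
The echelon form has 2 nonzero rows, and every pivot lies in the first 3 columns, so rank(P) = rank([P|b]) = 2.
The system is consistent.
rank = 2 < 3 unknowns, so there are infinitely many solutions.

infinite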